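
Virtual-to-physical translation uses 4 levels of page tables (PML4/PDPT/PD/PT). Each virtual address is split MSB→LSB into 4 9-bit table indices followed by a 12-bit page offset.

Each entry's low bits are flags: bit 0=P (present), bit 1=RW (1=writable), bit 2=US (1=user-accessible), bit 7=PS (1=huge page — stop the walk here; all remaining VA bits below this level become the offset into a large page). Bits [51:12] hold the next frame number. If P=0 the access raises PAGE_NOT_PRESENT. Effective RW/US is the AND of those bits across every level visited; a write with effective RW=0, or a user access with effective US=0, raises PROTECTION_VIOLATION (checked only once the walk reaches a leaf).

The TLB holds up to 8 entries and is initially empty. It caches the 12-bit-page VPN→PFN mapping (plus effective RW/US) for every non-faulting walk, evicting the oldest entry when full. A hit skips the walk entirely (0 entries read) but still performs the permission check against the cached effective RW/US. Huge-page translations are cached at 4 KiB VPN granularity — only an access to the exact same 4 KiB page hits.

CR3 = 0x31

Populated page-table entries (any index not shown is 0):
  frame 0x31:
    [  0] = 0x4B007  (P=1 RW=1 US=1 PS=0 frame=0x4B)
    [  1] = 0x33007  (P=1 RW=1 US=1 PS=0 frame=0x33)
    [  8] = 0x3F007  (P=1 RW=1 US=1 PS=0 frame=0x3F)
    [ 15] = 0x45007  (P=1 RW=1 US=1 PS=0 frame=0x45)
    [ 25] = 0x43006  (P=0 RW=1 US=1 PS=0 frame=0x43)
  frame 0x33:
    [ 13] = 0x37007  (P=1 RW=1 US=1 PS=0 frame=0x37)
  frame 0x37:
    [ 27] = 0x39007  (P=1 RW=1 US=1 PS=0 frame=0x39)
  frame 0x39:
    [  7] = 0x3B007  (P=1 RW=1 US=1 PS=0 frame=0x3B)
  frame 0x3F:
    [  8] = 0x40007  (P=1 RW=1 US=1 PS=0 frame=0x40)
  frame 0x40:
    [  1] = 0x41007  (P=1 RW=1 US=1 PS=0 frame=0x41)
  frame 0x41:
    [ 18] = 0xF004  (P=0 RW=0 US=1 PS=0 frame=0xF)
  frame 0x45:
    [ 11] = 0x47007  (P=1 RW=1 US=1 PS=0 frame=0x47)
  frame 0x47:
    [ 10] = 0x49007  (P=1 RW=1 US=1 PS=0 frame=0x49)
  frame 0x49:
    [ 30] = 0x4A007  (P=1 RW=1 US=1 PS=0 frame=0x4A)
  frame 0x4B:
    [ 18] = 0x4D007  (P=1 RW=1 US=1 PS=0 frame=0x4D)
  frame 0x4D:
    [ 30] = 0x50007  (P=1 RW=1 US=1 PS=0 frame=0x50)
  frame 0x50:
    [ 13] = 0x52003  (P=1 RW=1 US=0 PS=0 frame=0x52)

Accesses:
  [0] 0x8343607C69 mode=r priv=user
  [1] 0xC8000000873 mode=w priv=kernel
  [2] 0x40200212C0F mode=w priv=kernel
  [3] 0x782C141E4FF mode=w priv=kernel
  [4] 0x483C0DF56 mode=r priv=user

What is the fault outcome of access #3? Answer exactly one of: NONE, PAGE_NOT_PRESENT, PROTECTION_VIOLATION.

Trace:
#0 VA=0x8343607C69 (r,user):
  [0] read 0x31 idx=1: raw=0x33007 flags P=1 W=1 U=1 S=0
  [1] read 0x33 idx=13: raw=0x37007 flags P=1 W=1 U=1 S=0
  [2] read 0x37 idx=27: raw=0x39007 flags P=1 W=1 U=1 S=0
  [3] read 0x39 idx=7: raw=0x3B007 flags P=1 W=1 U=1 S=0
  → PA=0x3BC69  (4 entries read)
#1 VA=0xC8000000873 (w,kernel):
  [0] read 0x31 idx=25: raw=0x43006 flags P=0 W=1 U=1 S=0
  → PAGE_NOT_PRESENT  (1 entries read)
#2 VA=0x40200212C0F (w,kernel):
  [0] read 0x31 idx=8: raw=0x3F007 flags P=1 W=1 U=1 S=0
  [1] read 0x3F idx=8: raw=0x40007 flags P=1 W=1 U=1 S=0
  [2] read 0x40 idx=1: raw=0x41007 flags P=1 W=1 U=1 S=0
  [3] read 0x41 idx=18: raw=0xF004 flags P=0 W=0 U=1 S=0
  → PAGE_NOT_PRESENT  (4 entries read)
#3 VA=0x782C141E4FF (w,kernel):
  [0] read 0x31 idx=15: raw=0x45007 flags P=1 W=1 U=1 S=0
  [1] read 0x45 idx=11: raw=0x47007 flags P=1 W=1 U=1 S=0
  [2] read 0x47 idx=10: raw=0x49007 flags P=1 W=1 U=1 S=0
  [3] read 0x49 idx=30: raw=0x4A007 flags P=1 W=1 U=1 S=0
  → PA=0x4A4FF  (4 entries read)
#4 VA=0x483C0DF56 (r,user):
  [0] read 0x31 idx=0: raw=0x4B007 flags P=1 W=1 U=1 S=0
  [1] read 0x4B idx=18: raw=0x4D007 flags P=1 W=1 U=1 S=0
  [2] read 0x4D idx=30: raw=0x50007 flags P=1 W=1 U=1 S=0
  [3] read 0x50 idx=13: raw=0x52003 flags P=1 W=1 U=0 S=0
  → PROTECTION_VIOLATION  (4 entries read)

Access #3 fault: NONE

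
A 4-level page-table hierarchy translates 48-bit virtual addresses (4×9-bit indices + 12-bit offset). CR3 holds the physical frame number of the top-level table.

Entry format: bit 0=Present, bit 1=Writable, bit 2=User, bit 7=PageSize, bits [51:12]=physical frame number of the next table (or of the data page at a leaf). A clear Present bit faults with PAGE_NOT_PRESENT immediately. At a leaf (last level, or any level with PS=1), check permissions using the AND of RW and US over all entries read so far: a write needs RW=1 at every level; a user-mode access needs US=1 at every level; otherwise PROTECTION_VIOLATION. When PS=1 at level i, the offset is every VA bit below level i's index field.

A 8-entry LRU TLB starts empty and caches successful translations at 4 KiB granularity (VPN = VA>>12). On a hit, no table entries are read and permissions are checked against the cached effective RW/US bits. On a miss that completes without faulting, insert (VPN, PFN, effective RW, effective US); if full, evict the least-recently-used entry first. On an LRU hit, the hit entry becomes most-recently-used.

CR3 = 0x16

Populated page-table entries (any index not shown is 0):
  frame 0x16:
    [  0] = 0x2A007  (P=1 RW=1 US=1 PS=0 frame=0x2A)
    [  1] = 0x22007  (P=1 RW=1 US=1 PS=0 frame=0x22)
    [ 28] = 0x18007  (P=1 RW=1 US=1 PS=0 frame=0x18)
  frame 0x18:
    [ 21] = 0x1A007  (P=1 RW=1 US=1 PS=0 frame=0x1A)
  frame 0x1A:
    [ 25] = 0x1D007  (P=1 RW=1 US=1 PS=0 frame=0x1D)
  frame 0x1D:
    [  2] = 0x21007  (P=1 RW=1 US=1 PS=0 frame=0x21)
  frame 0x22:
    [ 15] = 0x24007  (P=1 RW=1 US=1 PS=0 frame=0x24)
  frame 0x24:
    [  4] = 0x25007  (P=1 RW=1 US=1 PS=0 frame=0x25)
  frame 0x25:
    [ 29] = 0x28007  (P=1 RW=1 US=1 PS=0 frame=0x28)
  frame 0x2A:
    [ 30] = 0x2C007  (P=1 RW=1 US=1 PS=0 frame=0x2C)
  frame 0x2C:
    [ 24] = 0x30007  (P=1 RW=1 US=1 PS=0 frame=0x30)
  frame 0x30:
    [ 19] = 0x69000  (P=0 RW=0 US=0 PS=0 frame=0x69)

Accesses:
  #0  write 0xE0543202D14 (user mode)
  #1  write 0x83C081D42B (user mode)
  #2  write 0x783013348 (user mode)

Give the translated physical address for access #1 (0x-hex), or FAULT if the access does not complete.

Walk each access:
#0 VA=0xE0543202D14 (w,user):
  lvl0: tbl 0x16, slot 28 ⇒ 0x18007 (P1/RW1/US1/PS0)
  lvl1: tbl 0x18, slot 21 ⇒ 0x1A007 (P1/RW1/US1/PS0)
  lvl2: tbl 0x1A, slot 25 ⇒ 0x1D007 (P1/RW1/US1/PS0)
  lvl3: tbl 0x1D, slot 2 ⇒ 0x21007 (P1/RW1/US1/PS0)
  ✓ 0x21D14  — 4 lookups
#1 VA=0x83C081D42B (w,user):
  lvl0: tbl 0x16, slot 1 ⇒ 0x22007 (P1/RW1/US1/PS0)
  lvl1: tbl 0x22, slot 15 ⇒ 0x24007 (P1/RW1/US1/PS0)
  lvl2: tbl 0x24, slot 4 ⇒ 0x25007 (P1/RW1/US1/PS0)
  lvl3: tbl 0x25, slot 29 ⇒ 0x28007 (P1/RW1/US1/PS0)
  ✓ 0x2842B  — 4 lookups
#2 VA=0x783013348 (w,user):
  lvl0: tbl 0x16, slot 0 ⇒ 0x2A007 (P1/RW1/US1/PS0)
  lvl1: tbl 0x2A, slot 30 ⇒ 0x2C007 (P1/RW1/US1/PS0)
  lvl2: tbl 0x2C, slot 24 ⇒ 0x30007 (P1/RW1/US1/PS0)
  lvl3: tbl 0x30, slot 19 ⇒ 0x69000 (P0/RW0/US0/PS0)
  ⇒ fault: PAGE_NOT_PRESENT  — 4 lookups

Access #1 PA: 0x2842B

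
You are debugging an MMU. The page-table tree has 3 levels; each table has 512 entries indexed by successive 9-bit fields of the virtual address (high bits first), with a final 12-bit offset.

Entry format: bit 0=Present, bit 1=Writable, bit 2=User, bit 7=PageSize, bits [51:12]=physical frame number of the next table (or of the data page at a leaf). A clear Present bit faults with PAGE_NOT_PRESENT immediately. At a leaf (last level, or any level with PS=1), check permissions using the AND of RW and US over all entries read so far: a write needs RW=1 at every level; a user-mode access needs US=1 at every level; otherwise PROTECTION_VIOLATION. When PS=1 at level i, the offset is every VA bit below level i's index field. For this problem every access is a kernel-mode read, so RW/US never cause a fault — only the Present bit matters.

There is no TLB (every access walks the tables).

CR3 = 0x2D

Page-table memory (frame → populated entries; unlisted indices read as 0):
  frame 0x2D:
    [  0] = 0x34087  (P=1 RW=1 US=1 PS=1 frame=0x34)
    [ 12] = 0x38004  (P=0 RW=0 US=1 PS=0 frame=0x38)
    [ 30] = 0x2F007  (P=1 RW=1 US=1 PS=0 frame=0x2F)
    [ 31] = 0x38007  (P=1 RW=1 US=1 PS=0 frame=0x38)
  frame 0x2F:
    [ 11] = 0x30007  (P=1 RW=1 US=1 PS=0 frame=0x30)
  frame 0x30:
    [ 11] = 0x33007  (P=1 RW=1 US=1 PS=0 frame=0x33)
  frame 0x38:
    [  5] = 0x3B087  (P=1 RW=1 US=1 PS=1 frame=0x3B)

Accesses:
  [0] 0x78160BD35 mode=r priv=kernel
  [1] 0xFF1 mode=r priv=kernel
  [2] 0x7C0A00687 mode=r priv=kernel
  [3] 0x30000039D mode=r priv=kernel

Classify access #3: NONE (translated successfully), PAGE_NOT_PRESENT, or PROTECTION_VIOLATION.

Walk each access:
#0 VA=0x78160BD35 (r,kernel):
  L0: frame=0x2D idx=30 entry=0x2F007 [P=1 RW=1 US=1 PS=0]
  L1: frame=0x2F idx=11 entry=0x30007 [P=1 RW=1 US=1 PS=0]
  L2: frame=0x30 idx=11 entry=0x33007 [P=1 RW=1 US=1 PS=0]
  → PA=0x33D35  (3 entries read)
#1 VA=0xFF1 (r,kernel):
  L0: frame=0x2D idx=0 entry=0x34087 [P=1 RW=1 US=1 PS=1]
  → PA=0x34FF1 (huge @L0)  (1 entries read)
#2 VA=0x7C0A00687 (r,kernel):
  L0: frame=0x2D idx=31 entry=0x38007 [P=1 RW=1 US=1 PS=0]
  L1: frame=0x38 idx=5 entry=0x3B087 [P=1 RW=1 US=1 PS=1]
  → PA=0x3B687 (huge @L1)  (2 entries read)
#3 VA=0x30000039D (r,kernel):
  L0: frame=0x2D idx=12 entry=0x38004 [P=0 RW=0 US=1 PS=0]
  ⇒ fault: PAGE_NOT_PRESENT  — 1 lookups

Access #3 fault: PAGE_NOT_PRESENT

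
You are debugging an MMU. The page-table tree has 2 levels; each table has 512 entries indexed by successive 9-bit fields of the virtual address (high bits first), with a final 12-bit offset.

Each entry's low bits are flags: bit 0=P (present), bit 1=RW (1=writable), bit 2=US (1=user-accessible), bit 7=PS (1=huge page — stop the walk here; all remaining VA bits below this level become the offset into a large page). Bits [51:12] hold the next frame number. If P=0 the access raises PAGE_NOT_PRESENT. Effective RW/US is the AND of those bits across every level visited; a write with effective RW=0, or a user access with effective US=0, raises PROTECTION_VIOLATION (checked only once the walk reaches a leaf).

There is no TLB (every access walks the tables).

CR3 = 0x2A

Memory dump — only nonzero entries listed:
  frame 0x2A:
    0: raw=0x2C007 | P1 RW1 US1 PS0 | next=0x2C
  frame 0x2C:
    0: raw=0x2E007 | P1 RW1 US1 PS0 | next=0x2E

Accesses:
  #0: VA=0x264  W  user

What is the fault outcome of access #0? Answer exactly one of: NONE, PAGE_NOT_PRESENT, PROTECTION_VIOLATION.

Trace:
#0 VA=0x264 (w,user):
  lvl0: tbl 0x2A, slot 0 ⇒ 0x2C007 (P1/RW1/US1/PS0)
  lvl1: tbl 0x2C, slot 0 ⇒ 0x2E007 (P1/RW1/US1/PS0)
  ⇒ phys 0x2E264  [2 reads]

Access #0 fault: NONE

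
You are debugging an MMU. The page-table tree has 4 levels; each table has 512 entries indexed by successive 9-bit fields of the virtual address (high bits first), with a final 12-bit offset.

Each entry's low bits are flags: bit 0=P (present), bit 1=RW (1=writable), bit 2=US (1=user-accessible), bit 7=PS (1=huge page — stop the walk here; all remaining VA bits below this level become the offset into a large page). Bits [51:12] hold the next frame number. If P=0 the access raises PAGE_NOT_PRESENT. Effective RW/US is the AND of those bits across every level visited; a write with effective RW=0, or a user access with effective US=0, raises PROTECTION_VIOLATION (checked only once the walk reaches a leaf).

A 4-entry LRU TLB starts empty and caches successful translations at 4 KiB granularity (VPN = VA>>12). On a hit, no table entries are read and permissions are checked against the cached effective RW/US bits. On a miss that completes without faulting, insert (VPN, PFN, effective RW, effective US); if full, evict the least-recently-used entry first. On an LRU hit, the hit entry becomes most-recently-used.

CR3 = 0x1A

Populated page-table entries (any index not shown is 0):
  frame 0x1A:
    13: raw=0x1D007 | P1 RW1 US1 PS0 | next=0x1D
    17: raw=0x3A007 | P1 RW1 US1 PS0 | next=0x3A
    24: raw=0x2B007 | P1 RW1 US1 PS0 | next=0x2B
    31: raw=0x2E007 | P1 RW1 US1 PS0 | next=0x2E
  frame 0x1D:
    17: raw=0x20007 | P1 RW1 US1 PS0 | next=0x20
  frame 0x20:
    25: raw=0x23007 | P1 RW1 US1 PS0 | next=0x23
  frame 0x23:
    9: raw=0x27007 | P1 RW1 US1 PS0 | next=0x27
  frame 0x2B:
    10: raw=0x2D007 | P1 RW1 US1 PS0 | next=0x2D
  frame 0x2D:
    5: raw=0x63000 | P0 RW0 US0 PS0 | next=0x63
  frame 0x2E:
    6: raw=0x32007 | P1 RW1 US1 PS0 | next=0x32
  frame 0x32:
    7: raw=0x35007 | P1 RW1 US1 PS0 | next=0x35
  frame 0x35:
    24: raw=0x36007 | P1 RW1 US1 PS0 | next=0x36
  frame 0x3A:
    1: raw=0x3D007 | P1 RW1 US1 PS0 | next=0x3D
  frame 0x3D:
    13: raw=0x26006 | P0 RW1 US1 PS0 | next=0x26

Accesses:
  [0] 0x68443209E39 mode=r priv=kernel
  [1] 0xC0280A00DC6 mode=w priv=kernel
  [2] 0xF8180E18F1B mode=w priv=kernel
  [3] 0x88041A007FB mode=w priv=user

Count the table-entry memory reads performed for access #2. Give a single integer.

Walk each access:
#0 VA=0x68443209E39 (r,kernel):
  L0 @0x1A[13] → 0x1D007  P=1,RW=1,US=1,PS=0
  L1 @0x1D[17] → 0x20007  P=1,RW=1,US=1,PS=0
  L2 @0x20[25] → 0x23007  P=1,RW=1,US=1,PS=0
  L3 @0x23[9] → 0x27007  P=1,RW=1,US=1,PS=0
  ⇒ phys 0x27E39  [4 reads]
#1 VA=0xC0280A00DC6 (w,kernel):
  L0 @0x1A[24] → 0x2B007  P=1,RW=1,US=1,PS=0
  L1 @0x2B[10] → 0x2D007  P=1,RW=1,US=1,PS=0
  L2 @0x2D[5] → 0x63000  P=0,RW=0,US=0,PS=0
  → PAGE_NOT_PRESENT  (3 entries read)
#2 VA=0xF8180E18F1B (w,kernel):
  L0 @0x1A[31] → 0x2E007  P=1,RW=1,US=1,PS=0
  L1 @0x2E[6] → 0x32007  P=1,RW=1,US=1,PS=0
  L2 @0x32[7] → 0x35007  P=1,RW=1,US=1,PS=0
  L3 @0x35[24] → 0x36007  P=1,RW=1,US=1,PS=0
  ⇒ phys 0x36F1B  [4 reads]
#3 VA=0x88041A007FB (w,user):
  L0 @0x1A[17] → 0x3A007  P=1,RW=1,US=1,PS=0
  L1 @0x3A[1] → 0x3D007  P=1,RW=1,US=1,PS=0
  L2 @0x3D[13] → 0x26006  P=0,RW=1,US=1,PS=0
  → PAGE_NOT_PRESENT  (3 entries read)

Entries read for #2: 4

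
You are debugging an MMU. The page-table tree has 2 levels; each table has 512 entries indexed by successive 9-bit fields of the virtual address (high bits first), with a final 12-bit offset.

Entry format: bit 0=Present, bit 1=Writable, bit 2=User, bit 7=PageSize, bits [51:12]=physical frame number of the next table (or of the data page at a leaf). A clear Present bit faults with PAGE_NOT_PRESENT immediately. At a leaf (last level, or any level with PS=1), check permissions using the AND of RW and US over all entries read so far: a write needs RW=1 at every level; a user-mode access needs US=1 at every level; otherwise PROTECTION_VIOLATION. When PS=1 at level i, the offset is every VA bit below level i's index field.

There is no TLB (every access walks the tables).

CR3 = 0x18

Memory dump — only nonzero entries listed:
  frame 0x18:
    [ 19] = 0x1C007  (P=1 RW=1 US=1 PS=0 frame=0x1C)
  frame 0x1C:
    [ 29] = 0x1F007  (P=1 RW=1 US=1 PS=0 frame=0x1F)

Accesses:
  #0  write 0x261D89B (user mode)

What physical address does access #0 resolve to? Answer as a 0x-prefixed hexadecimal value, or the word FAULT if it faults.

Per-access translation:
#0 VA=0x261D89B (w,user):
  L0: frame=0x18 idx=19 entry=0x1C007 [P=1 RW=1 US=1 PS=0]
  L1: frame=0x1C idx=29 entry=0x1F007 [P=1 RW=1 US=1 PS=0]
  ⇒ phys 0x1F89B  [2 reads]

Access #0 PA: 0x1F89B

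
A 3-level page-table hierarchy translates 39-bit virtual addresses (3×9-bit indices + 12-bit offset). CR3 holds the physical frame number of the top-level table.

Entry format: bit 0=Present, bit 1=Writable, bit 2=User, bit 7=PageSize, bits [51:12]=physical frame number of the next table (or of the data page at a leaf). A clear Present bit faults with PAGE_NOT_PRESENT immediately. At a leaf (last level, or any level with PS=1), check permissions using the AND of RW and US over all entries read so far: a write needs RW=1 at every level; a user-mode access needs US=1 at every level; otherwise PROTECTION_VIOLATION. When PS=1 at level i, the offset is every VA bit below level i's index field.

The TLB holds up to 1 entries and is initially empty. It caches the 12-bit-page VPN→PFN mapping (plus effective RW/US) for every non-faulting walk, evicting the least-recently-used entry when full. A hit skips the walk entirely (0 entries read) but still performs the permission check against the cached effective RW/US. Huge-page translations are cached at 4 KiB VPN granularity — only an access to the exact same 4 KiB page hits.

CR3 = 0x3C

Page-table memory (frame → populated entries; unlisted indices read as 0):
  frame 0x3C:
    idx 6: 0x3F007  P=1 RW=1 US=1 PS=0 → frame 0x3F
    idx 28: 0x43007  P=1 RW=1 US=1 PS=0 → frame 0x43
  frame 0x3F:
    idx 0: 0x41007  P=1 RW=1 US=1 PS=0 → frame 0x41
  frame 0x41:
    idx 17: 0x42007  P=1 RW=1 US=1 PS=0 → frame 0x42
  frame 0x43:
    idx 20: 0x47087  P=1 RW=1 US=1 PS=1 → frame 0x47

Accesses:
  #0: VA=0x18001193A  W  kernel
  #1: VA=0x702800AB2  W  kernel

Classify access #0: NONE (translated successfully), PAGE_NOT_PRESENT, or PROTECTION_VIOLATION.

Walk each access:
#0 VA=0x18001193A (w,kernel):
  L0 @0x3C[6] → 0x3F007  P=1,RW=1,US=1,PS=0
  L1 @0x3F[0] → 0x41007  P=1,RW=1,US=1,PS=0
  L2 @0x41[17] → 0x42007  P=1,RW=1,US=1,PS=0
  ⇒ phys 0x4293A  [3 reads]
#1 VA=0x702800AB2 (w,kernel):
  L0 @0x3C[28] → 0x43007  P=1,RW=1,US=1,PS=0
  L1 @0x43[20] → 0x47087  P=1,RW=1,US=1,PS=1
  ⇒ phys 0x47AB2 (huge @L1)  [2 reads]

Access #0 fault: NONE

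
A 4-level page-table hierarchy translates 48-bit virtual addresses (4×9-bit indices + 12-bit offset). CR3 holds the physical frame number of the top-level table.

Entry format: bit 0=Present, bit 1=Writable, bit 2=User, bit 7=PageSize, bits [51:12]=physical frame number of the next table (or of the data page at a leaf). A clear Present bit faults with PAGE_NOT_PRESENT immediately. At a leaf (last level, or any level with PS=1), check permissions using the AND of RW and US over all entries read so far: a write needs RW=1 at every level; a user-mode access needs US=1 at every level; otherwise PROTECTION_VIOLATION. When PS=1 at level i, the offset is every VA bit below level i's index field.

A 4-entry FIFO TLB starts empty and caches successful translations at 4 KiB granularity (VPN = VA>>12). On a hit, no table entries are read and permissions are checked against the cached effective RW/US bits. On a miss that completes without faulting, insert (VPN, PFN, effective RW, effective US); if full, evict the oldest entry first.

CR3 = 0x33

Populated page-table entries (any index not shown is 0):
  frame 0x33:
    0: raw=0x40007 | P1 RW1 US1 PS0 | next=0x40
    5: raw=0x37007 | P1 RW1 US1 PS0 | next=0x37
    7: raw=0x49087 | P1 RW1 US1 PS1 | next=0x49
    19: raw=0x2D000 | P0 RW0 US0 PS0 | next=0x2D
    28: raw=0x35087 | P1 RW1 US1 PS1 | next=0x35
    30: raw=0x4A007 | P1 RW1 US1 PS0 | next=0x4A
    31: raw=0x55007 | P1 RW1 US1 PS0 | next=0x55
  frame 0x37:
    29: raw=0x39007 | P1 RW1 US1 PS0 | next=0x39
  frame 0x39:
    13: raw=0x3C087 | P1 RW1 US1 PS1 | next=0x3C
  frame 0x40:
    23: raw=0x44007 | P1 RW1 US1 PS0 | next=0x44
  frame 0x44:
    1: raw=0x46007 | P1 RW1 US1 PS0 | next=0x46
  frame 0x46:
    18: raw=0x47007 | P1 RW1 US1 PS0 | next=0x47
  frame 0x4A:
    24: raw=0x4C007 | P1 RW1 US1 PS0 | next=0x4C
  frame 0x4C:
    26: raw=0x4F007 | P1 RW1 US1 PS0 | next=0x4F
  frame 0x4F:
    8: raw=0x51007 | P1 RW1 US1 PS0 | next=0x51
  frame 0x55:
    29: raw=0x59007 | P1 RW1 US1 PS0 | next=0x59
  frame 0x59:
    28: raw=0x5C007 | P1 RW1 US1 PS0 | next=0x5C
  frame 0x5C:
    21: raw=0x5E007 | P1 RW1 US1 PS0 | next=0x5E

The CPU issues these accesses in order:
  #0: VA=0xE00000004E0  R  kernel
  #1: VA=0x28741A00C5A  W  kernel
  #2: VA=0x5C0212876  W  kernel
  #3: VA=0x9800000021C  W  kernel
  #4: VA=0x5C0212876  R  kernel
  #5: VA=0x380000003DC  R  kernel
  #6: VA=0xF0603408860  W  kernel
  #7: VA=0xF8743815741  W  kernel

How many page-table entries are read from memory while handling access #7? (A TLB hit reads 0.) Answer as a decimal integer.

Trace:
#0 VA=0xE00000004E0 (r,kernel):
  lvl0: tbl 0x33, slot 28 ⇒ 0x35087 (P1/RW1/US1/PS1)
  ⇒ phys 0x354E0 (huge @L0)  [1 reads]
#1 VA=0x28741A00C5A (w,kernel):
  lvl0: tbl 0x33, slot 5 ⇒ 0x37007 (P1/RW1/US1/PS0)
  lvl1: tbl 0x37, slot 29 ⇒ 0x39007 (P1/RW1/US1/PS0)
  lvl2: tbl 0x39, slot 13 ⇒ 0x3C087 (P1/RW1/US1/PS1)
  ⇒ phys 0x3CC5A (huge @L2)  [3 reads]
#2 VA=0x5C0212876 (w,kernel):
  lvl0: tbl 0x33, slot 0 ⇒ 0x40007 (P1/RW1/US1/PS0)
  lvl1: tbl 0x40, slot 23 ⇒ 0x44007 (P1/RW1/US1/PS0)
  lvl2: tbl 0x44, slot 1 ⇒ 0x46007 (P1/RW1/US1/PS0)
  lvl3: tbl 0x46, slot 18 ⇒ 0x47007 (P1/RW1/US1/PS0)
  ⇒ phys 0x47876  [4 reads]
#3 VA=0x9800000021C (w,kernel):
  lvl0: tbl 0x33, slot 19 ⇒ 0x2D000 (P0/RW0/US0/PS0)
  ✗ PAGE_NOT_PRESENT  [1 reads]
#4 VA=0x5C0212876 (r,kernel):
  TLB hit vpn=0x5C0212 → PA=0x47876
#5 VA=0x380000003DC (r,kernel):
  lvl0: tbl 0x33, slot 7 ⇒ 0x49087 (P1/RW1/US1/PS1)
  ⇒ phys 0x493DC (huge @L0)  [1 reads]
#6 VA=0xF0603408860 (w,kernel):
  lvl0: tbl 0x33, slot 30 ⇒ 0x4A007 (P1/RW1/US1/PS0)
  lvl1: tbl 0x4A, slot 24 ⇒ 0x4C007 (P1/RW1/US1/PS0)
  lvl2: tbl 0x4C, slot 26 ⇒ 0x4F007 (P1/RW1/US1/PS0)
  lvl3: tbl 0x4F, slot 8 ⇒ 0x51007 (P1/RW1/US1/PS0)
  ⇒ phys 0x51860  [4 reads]
#7 VA=0xF8743815741 (w,kernel):
  lvl0: tbl 0x33, slot 31 ⇒ 0x55007 (P1/RW1/US1/PS0)
  lvl1: tbl 0x55, slot 29 ⇒ 0x59007 (P1/RW1/US1/PS0)
  lvl2: tbl 0x59, slot 28 ⇒ 0x5C007 (P1/RW1/US1/PS0)
  lvl3: tbl 0x5C, slot 21 ⇒ 0x5E007 (P1/RW1/US1/PS0)
  ⇒ phys 0x5E741  [4 reads]

Entries read for #7: 4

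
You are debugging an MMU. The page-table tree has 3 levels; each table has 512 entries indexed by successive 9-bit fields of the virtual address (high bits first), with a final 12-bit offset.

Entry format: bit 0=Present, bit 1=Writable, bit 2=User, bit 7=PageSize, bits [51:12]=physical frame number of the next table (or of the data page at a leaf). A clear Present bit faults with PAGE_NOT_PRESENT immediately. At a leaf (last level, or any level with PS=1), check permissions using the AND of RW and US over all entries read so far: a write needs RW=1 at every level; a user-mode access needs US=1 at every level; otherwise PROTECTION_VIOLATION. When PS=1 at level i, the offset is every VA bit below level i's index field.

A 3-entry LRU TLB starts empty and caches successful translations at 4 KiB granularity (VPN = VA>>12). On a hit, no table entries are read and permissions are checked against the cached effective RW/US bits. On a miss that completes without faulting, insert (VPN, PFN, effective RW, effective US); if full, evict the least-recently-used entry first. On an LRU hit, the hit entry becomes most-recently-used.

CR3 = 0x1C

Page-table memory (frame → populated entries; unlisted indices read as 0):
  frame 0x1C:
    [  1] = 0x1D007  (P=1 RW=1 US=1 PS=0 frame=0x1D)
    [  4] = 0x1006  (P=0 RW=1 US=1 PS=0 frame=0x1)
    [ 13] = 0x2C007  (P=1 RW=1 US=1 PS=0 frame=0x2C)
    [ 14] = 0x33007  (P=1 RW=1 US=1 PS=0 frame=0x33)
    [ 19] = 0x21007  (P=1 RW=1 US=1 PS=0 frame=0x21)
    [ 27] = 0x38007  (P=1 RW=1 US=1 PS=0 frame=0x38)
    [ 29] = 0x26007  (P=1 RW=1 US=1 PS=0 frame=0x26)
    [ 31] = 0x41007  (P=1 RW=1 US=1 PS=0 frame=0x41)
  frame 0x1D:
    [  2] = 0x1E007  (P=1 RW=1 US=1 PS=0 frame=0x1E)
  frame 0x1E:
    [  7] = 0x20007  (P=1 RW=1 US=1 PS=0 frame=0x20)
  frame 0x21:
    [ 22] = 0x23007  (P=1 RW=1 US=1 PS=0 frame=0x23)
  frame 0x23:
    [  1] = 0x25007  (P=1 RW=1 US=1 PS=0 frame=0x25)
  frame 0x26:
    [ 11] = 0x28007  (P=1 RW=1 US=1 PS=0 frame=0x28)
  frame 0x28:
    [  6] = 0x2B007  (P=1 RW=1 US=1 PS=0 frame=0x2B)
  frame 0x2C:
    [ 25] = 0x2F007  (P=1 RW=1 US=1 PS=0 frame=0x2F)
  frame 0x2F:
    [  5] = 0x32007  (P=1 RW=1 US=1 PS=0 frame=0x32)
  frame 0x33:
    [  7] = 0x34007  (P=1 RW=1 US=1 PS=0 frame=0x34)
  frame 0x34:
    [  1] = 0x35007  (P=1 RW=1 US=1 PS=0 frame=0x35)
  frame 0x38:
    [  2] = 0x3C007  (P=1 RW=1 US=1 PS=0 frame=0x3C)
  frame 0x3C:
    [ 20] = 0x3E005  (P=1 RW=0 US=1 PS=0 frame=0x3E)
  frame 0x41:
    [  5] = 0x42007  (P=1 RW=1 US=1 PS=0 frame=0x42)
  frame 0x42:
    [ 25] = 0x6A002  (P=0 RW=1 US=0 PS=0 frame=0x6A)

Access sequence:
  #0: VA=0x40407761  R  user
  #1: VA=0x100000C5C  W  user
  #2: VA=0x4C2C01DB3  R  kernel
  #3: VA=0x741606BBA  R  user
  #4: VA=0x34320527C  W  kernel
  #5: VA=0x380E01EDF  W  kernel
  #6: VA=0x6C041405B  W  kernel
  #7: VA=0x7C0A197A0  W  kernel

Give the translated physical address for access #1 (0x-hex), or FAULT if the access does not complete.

Walk each access:
#0 VA=0x40407761 (r,user):
  [0] read 0x1C idx=1: raw=0x1D007 flags P=1 W=1 U=1 S=0
  [1] read 0x1D idx=2: raw=0x1E007 flags P=1 W=1 U=1 S=0
  [2] read 0x1E idx=7: raw=0x20007 flags P=1 W=1 U=1 S=0
  ⇒ phys 0x20761  [3 reads]
#1 VA=0x100000C5C (w,user):
  [0] read 0x1C idx=4: raw=0x1006 flags P=0 W=1 U=1 S=0
  ⇒ fault: PAGE_NOT_PRESENT  — 1 lookups
#2 VA=0x4C2C01DB3 (r,kernel):
  [0] read 0x1C idx=19: raw=0x21007 flags P=1 W=1 U=1 S=0
  [1] read 0x21 idx=22: raw=0x23007 flags P=1 W=1 U=1 S=0
  [2] read 0x23 idx=1: raw=0x25007 flags P=1 W=1 U=1 S=0
  ⇒ phys 0x25DB3  [3 reads]
#3 VA=0x741606BBA (r,user):
  [0] read 0x1C idx=29: raw=0x26007 flags P=1 W=1 U=1 S=0
  [1] read 0x26 idx=11: raw=0x28007 flags P=1 W=1 U=1 S=0
  [2] read 0x28 idx=6: raw=0x2B007 flags P=1 W=1 U=1 S=0
  ⇒ phys 0x2BBBA  [3 reads]
#4 VA=0x34320527C (w,kernel):
  [0] read 0x1C idx=13: raw=0x2C007 flags P=1 W=1 U=1 S=0
  [1] read 0x2C idx=25: raw=0x2F007 flags P=1 W=1 U=1 S=0
  [2] read 0x2F idx=5: raw=0x32007 flags P=1 W=1 U=1 S=0
  ⇒ phys 0x3227C  [3 reads]
#5 VA=0x380E01EDF (w,kernel):
  [0] read 0x1C idx=14: raw=0x33007 flags P=1 W=1 U=1 S=0
  [1] read 0x33 idx=7: raw=0x34007 flags P=1 W=1 U=1 S=0
  [2] read 0x34 idx=1: raw=0x35007 flags P=1 W=1 U=1 S=0
  ⇒ phys 0x35EDF  [3 reads]
#6 VA=0x6C041405B (w,kernel):
  [0] read 0x1C idx=27: raw=0x38007 flags P=1 W=1 U=1 S=0
  [1] read 0x38 idx=2: raw=0x3C007 flags P=1 W=1 U=1 S=0
  [2] read 0x3C idx=20: raw=0x3E005 flags P=1 W=0 U=1 S=0
  ⇒ fault: PROTECTION_VIOLATION  — 3 lookups
#7 VA=0x7C0A197A0 (w,kernel):
  [0] read 0x1C idx=31: raw=0x41007 flags P=1 W=1 U=1 S=0
  [1] read 0x41 idx=5: raw=0x42007 flags P=1 W=1 U=1 S=0
  [2] read 0x42 idx=25: raw=0x6A002 flags P=0 W=1 U=0 S=0
  ⇒ fault: PAGE_NOT_PRESENT  — 3 lookups

Access #1 PA: FAULT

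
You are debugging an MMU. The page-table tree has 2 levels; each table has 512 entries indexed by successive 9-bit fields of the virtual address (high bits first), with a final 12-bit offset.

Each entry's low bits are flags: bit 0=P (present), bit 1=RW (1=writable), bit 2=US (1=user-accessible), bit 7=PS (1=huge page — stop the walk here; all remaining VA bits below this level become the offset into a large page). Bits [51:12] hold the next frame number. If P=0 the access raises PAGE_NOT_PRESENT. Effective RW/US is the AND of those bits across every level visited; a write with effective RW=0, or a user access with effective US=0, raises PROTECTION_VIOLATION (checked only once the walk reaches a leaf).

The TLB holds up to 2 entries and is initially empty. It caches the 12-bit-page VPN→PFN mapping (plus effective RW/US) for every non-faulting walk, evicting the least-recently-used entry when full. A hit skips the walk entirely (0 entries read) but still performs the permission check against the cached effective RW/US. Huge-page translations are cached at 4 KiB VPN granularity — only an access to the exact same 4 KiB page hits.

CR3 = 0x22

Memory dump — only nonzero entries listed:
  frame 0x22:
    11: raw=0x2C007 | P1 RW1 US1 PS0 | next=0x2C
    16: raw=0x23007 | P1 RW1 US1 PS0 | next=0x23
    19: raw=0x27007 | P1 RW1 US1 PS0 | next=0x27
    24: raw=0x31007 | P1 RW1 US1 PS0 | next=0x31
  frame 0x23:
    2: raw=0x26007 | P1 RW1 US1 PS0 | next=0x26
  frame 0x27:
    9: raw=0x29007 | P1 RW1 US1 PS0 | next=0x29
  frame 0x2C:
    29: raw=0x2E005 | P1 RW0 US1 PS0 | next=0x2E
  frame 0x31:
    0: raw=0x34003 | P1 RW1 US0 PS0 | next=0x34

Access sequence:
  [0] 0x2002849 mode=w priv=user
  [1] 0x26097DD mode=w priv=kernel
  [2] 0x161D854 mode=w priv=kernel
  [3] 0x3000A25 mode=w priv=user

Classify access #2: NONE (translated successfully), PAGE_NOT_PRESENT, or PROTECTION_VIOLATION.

Per-access translation:
#0 VA=0x2002849 (w,user):
  [0] read 0x22 idx=16: raw=0x23007 flags P=1 W=1 U=1 S=0
  [1] read 0x23 idx=2: raw=0x26007 flags P=1 W=1 U=1 S=0
  ⇒ phys 0x26849  [2 reads]
#1 VA=0x26097DD (w,kernel):
  [0] read 0x22 idx=19: raw=0x27007 flags P=1 W=1 U=1 S=0
  [1] read 0x27 idx=9: raw=0x29007 flags P=1 W=1 U=1 S=0
  ⇒ phys 0x297DD  [2 reads]
#2 VA=0x161D854 (w,kernel):
  [0] read 0x22 idx=11: raw=0x2C007 flags P=1 W=1 U=1 S=0
  [1] read 0x2C idx=29: raw=0x2E005 flags P=1 W=0 U=1 S=0
  → PROTECTION_VIOLATION  (2 entries read)
#3 VA=0x3000A25 (w,user):
  [0] read 0x22 idx=24: raw=0x31007 flags P=1 W=1 U=1 S=0
  [1] read 0x31 idx=0: raw=0x34003 flags P=1 W=1 U=0 S=0
  → PROTECTION_VIOLATION  (2 entries read)

Access #2 fault: PROTECTION_VIOLATION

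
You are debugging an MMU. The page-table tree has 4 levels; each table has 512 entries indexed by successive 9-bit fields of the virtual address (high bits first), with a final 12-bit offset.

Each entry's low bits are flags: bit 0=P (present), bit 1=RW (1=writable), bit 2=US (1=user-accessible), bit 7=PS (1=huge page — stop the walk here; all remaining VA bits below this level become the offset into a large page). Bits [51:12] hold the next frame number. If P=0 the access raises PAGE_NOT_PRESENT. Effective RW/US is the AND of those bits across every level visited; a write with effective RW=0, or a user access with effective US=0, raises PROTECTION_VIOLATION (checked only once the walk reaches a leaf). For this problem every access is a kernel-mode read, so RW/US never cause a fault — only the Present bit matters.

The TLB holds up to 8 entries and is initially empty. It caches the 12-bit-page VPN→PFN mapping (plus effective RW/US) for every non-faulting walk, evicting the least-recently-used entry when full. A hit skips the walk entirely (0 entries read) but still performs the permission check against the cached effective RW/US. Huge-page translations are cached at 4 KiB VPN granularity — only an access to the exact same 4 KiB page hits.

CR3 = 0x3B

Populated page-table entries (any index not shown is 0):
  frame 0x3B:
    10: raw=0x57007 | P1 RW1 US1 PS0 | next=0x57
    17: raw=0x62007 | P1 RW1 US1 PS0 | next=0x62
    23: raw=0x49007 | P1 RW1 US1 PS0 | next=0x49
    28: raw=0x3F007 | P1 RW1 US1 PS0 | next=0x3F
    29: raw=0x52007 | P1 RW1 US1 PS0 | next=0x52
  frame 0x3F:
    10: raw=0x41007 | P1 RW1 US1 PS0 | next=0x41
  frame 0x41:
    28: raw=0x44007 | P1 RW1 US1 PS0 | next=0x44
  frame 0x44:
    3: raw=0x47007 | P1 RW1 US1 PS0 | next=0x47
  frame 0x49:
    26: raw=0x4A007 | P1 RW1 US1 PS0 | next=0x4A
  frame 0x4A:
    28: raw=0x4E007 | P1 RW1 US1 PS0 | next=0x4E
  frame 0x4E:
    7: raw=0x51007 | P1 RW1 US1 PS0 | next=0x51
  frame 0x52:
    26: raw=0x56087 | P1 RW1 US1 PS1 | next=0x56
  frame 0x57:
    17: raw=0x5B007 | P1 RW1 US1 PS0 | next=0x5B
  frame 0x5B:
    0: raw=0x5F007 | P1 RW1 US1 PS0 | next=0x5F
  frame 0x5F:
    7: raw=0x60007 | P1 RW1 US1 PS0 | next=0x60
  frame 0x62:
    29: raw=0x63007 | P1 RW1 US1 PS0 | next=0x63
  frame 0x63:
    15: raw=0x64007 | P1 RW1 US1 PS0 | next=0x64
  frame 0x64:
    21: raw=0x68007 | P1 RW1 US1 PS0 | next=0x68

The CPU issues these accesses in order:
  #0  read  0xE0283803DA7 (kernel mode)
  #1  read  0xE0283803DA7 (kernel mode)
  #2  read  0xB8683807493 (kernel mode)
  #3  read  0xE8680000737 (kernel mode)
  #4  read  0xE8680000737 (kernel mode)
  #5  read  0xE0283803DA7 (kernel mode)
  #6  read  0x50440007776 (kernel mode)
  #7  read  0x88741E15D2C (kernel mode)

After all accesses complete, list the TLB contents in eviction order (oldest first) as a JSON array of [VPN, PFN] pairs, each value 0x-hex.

Trace:
#0 VA=0xE0283803DA7 (r,kernel):
  lvl0: tbl 0x3B, slot 28 ⇒ 0x3F007 (P1/RW1/US1/PS0)
  lvl1: tbl 0x3F, slot 10 ⇒ 0x41007 (P1/RW1/US1/PS0)
  lvl2: tbl 0x41, slot 28 ⇒ 0x44007 (P1/RW1/US1/PS0)
  lvl3: tbl 0x44, slot 3 ⇒ 0x47007 (P1/RW1/US1/PS0)
  ⇒ phys 0x47DA7  [4 reads]
#1 VA=0xE0283803DA7 (r,kernel):
  TLB hit vpn=0xE0283803 → PA=0x47DA7
#2 VA=0xB8683807493 (r,kernel):
  lvl0: tbl 0x3B, slot 23 ⇒ 0x49007 (P1/RW1/US1/PS0)
  lvl1: tbl 0x49, slot 26 ⇒ 0x4A007 (P1/RW1/US1/PS0)
  lvl2: tbl 0x4A, slot 28 ⇒ 0x4E007 (P1/RW1/US1/PS0)
  lvl3: tbl 0x4E, slot 7 ⇒ 0x51007 (P1/RW1/US1/PS0)
  ⇒ phys 0x51493  [4 reads]
#3 VA=0xE8680000737 (r,kernel):
  lvl0: tbl 0x3B, slot 29 ⇒ 0x52007 (P1/RW1/US1/PS0)
  lvl1: tbl 0x52, slot 26 ⇒ 0x56087 (P1/RW1/US1/PS1)
  ⇒ phys 0x56737 (huge @L1)  [2 reads]
#4 VA=0xE8680000737 (r,kernel):
  TLB hit vpn=0xE8680000 → PA=0x56737
#5 VA=0xE0283803DA7 (r,kernel):
  TLB hit vpn=0xE0283803 → PA=0x47DA7
#6 VA=0x50440007776 (r,kernel):
  lvl0: tbl 0x3B, slot 10 ⇒ 0x57007 (P1/RW1/US1/PS0)
  lvl1: tbl 0x57, slot 17 ⇒ 0x5B007 (P1/RW1/US1/PS0)
  lvl2: tbl 0x5B, slot 0 ⇒ 0x5F007 (P1/RW1/US1/PS0)
  lvl3: tbl 0x5F, slot 7 ⇒ 0x60007 (P1/RW1/US1/PS0)
  ⇒ phys 0x60776  [4 reads]
#7 VA=0x88741E15D2C (r,kernel):
  lvl0: tbl 0x3B, slot 17 ⇒ 0x62007 (P1/RW1/US1/PS0)
  lvl1: tbl 0x62, slot 29 ⇒ 0x63007 (P1/RW1/US1/PS0)
  lvl2: tbl 0x63, slot 15 ⇒ 0x64007 (P1/RW1/US1/PS0)
  lvl3: tbl 0x64, slot 21 ⇒ 0x68007 (P1/RW1/US1/PS0)
  ⇒ phys 0x68D2C  [4 reads]

TLB: [["0xB8683807", "0x51"], ["0xE8680000", "0x56"], ["0xE0283803", "0x47"], ["0x50440007", "0x60"], ["0x88741E15", "0x68"]]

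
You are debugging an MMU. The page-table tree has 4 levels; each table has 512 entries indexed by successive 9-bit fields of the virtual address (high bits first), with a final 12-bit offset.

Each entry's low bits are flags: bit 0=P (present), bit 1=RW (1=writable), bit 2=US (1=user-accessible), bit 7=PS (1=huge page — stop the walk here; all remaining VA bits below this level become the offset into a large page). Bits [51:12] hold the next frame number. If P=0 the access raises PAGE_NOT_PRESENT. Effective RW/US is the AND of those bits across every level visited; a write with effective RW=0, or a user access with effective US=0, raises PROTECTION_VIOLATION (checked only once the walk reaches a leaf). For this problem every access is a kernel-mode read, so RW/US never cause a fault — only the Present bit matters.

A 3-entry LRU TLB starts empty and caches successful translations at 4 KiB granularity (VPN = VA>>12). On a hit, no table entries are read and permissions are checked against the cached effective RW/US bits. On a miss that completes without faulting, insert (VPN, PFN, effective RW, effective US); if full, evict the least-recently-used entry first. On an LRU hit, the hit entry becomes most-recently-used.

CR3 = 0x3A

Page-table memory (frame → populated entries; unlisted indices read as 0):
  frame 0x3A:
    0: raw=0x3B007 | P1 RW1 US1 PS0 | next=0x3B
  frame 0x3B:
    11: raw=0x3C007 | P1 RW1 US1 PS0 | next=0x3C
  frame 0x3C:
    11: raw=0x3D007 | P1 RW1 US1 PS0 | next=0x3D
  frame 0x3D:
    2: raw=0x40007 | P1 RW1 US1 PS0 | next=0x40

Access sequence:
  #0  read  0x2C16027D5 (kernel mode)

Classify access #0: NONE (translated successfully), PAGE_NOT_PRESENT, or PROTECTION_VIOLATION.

Per-access translation:
#0 VA=0x2C16027D5 (r,kernel):
  L0: frame=0x3A idx=0 entry=0x3B007 [P=1 RW=1 US=1 PS=0]
  L1: frame=0x3B idx=11 entry=0x3C007 [P=1 RW=1 US=1 PS=0]
  L2: frame=0x3C idx=11 entry=0x3D007 [P=1 RW=1 US=1 PS=0]
  L3: frame=0x3D idx=2 entry=0x40007 [P=1 RW=1 US=1 PS=0]
  ⇒ phys 0x407D5  [4 reads]

Access #0 fault: NONE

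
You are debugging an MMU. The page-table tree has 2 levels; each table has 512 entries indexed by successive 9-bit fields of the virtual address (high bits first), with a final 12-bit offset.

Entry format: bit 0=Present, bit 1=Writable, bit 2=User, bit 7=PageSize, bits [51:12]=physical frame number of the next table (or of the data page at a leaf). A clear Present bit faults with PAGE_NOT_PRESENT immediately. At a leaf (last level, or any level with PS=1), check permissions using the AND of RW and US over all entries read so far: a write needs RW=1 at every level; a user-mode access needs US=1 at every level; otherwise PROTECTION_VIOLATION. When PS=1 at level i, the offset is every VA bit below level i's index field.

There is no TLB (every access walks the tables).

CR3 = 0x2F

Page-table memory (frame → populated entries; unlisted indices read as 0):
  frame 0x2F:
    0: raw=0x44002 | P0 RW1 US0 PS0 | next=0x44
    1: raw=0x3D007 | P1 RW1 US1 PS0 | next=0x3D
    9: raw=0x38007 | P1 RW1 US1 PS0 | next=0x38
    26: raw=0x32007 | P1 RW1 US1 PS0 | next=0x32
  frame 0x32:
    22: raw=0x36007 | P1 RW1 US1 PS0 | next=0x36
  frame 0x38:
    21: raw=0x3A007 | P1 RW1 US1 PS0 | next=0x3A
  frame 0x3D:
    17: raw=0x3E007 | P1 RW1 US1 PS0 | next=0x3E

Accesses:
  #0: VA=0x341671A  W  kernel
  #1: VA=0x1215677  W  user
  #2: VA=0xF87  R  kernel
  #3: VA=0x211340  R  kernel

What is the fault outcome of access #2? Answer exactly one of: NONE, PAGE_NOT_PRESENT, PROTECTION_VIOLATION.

Per-access translation:
#0 VA=0x341671A (w,kernel):
  L0: frame=0x2F idx=26 entry=0x32007 [P=1 RW=1 US=1 PS=0]
  L1: frame=0x32 idx=22 entry=0x36007 [P=1 RW=1 US=1 PS=0]
  → PA=0x3671A  (2 entries read)
#1 VA=0x1215677 (w,user):
  L0: frame=0x2F idx=9 entry=0x38007 [P=1 RW=1 US=1 PS=0]
  L1: frame=0x38 idx=21 entry=0x3A007 [P=1 RW=1 US=1 PS=0]
  → PA=0x3A677  (2 entries read)
#2 VA=0xF87 (r,kernel):
  L0: frame=0x2F idx=0 entry=0x44002 [P=0 RW=1 US=0 PS=0]
  → PAGE_NOT_PRESENT  (1 entries read)
#3 VA=0x211340 (r,kernel):
  L0: frame=0x2F idx=1 entry=0x3D007 [P=1 RW=1 US=1 PS=0]
  L1: frame=0x3D idx=17 entry=0x3E007 [P=1 RW=1 US=1 PS=0]
  → PA=0x3E340  (2 entries read)

Access #2 fault: PAGE_NOT_PRESENT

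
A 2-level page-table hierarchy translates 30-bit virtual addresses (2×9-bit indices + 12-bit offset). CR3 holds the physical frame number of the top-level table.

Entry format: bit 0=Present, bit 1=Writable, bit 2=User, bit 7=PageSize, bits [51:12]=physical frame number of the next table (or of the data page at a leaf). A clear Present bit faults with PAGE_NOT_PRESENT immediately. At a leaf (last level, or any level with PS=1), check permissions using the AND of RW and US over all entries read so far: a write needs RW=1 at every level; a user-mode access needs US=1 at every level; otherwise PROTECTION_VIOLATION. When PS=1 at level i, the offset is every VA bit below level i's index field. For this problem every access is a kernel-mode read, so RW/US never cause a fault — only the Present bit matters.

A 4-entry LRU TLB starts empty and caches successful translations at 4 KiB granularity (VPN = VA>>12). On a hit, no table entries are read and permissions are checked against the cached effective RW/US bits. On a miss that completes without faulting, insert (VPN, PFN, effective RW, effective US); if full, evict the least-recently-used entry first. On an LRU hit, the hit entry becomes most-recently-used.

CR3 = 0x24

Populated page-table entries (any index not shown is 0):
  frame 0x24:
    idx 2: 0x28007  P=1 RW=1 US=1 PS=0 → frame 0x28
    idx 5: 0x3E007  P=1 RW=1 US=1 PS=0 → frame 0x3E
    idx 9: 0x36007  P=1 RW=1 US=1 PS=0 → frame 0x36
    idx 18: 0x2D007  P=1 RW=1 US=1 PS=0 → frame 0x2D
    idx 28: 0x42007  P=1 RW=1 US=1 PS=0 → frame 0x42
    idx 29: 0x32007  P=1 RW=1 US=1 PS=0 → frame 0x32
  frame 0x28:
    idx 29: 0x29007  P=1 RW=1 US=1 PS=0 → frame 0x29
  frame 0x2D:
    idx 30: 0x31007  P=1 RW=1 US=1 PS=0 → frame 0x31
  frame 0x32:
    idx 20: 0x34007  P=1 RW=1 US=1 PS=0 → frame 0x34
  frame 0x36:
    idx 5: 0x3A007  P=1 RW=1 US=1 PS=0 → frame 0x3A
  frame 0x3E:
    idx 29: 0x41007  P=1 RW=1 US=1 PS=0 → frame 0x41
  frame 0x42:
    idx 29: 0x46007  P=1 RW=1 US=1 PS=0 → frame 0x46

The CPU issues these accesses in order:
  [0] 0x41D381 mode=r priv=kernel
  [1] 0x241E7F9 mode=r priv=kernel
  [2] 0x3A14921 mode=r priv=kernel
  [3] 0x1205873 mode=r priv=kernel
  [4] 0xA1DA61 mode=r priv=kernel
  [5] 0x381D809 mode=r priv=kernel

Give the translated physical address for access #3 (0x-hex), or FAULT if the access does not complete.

Per-access translation:
#0 VA=0x41D381 (r,kernel):
  L0: frame=0x24 idx=2 entry=0x28007 [P=1 RW=1 US=1 PS=0]
  L1: frame=0x28 idx=29 entry=0x29007 [P=1 RW=1 US=1 PS=0]
  → PA=0x29381  (2 entries read)
#1 VA=0x241E7F9 (r,kernel):
  L0: frame=0x24 idx=18 entry=0x2D007 [P=1 RW=1 US=1 PS=0]
  L1: frame=0x2D idx=30 entry=0x31007 [P=1 RW=1 US=1 PS=0]
  → PA=0x317F9  (2 entries read)
#2 VA=0x3A14921 (r,kernel):
  L0: frame=0x24 idx=29 entry=0x32007 [P=1 RW=1 US=1 PS=0]
  L1: frame=0x32 idx=20 entry=0x34007 [P=1 RW=1 US=1 PS=0]
  → PA=0x34921  (2 entries read)
#3 VA=0x1205873 (r,kernel):
  L0: frame=0x24 idx=9 entry=0x36007 [P=1 RW=1 US=1 PS=0]
  L1: frame=0x36 idx=5 entry=0x3A007 [P=1 RW=1 US=1 PS=0]
  → PA=0x3A873  (2 entries read)
#4 VA=0xA1DA61 (r,kernel):
  L0: frame=0x24 idx=5 entry=0x3E007 [P=1 RW=1 US=1 PS=0]
  L1: frame=0x3E idx=29 entry=0x41007 [P=1 RW=1 US=1 PS=0]
  → PA=0x41A61  (2 entries read)
#5 VA=0x381D809 (r,kernel):
  L0: frame=0x24 idx=28 entry=0x42007 [P=1 RW=1 US=1 PS=0]
  L1: frame=0x42 idx=29 entry=0x46007 [P=1 RW=1 US=1 PS=0]
  → PA=0x46809  (2 entries read)

Access #3 PA: 0x3A873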